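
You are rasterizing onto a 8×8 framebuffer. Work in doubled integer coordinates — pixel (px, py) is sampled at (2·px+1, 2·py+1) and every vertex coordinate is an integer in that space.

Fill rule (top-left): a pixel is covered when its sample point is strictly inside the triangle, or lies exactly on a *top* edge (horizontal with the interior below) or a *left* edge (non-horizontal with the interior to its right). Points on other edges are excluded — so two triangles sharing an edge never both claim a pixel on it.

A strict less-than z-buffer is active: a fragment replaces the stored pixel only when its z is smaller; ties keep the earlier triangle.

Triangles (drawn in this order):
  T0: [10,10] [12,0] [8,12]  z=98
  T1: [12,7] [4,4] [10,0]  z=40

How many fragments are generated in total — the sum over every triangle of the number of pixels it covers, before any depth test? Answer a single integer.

T0:
  2·area = 16  (B↔C swapped to make it positive)
  edge (10, 10)→(8, 12): d=(-2,2) right/bottom  bias=-1
  edge (8, 12)→(12, 0): d=(4,-12) top-left  bias=+0
  edge (12, 0)→(10, 10): d=(-2,10) right/bottom  bias=-1
    (5,1)@(11, 3): e=[12,0,4] → #  [on edge]
    (6,1)@(13, 3): e=[8,24,-16] → ·
    (5,2)@(11, 5): e=[8,8,0] → ·  [on edge]
    (7,2)@(15, 5): e=[0,56,-40] → ·  [on edge]
    (6,3)@(13, 7): e=[0,40,-24] → ·  [on edge]
    (4,4)@(9, 9): e=[4,0,12] → #  [on edge]
    (5,4)@(11, 9): e=[0,24,-8] → ·  [on edge]
    (4,5)@(9, 11): e=[0,8,8] → ·  [on edge]
    (3,6)@(7, 13): e=[0,-8,24] → ·  [on edge]
    (2,7)@(5, 15): e=[0,-24,40] → ·  [on edge]
    (3,7)@(7, 15): e=[-4,0,20] → ·  [on edge]
    (4,7)@(9, 15): e=[-8,24,0] → ·  [on edge]
  covered (2 px):
    · · · · · · · ·
    · · · · · # · ·
    · · · · · · · ·
    · · · · · · · ·
    · · · · # · · ·
    · · · · · · · ·
    · · · · · · · ·
    · · · · · · · ·
T1:
  2·area = 50
  edge (12, 7)→(4, 4): d=(-8,-3) top-left  bias=+0
  edge (4, 4)→(10, 0): d=(6,-4) top-left  bias=+0
  edge (10, 0)→(12, 7): d=(2,7) right/bottom  bias=-1
    (4,0)@(9, 1): e=[39,2,9] → #
    (5,0)@(11, 1): e=[45,10,-5] → ·
    (3,1)@(7, 3): e=[17,6,27] → #
    (5,1)@(11, 3): e=[29,22,-1] → ·
    (3,2)@(7, 5): e=[1,18,31] → #
    (5,2)@(11, 5): e=[13,34,3] → #
    (6,2)@(13, 5): e=[19,42,-11] → ·
    (3,3)@(7, 7): e=[-15,30,35] → ·
    (4,3)@(9, 7): e=[-9,38,21] → ·
    (5,3)@(11, 7): e=[-3,46,7] → ·
  covered (6 px):
    · · · · # · · ·
    · · · # # · · ·
    · · · # # # · ·
    · · · · · · · ·
    · · · · · · · ·
    · · · · · · · ·
    · · · · · · · ·
    · · · · · · · ·

Answer: 8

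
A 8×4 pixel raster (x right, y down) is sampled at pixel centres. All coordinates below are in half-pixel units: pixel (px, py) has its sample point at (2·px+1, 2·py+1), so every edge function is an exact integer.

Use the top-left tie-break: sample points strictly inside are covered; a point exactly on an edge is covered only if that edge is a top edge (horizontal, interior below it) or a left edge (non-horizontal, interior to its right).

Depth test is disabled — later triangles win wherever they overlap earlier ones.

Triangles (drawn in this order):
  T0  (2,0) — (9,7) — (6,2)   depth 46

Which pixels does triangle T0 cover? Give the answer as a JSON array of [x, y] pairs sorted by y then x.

T0:
  2·area = 14  (B↔C swapped to make it positive)
  edge (2, 0)→(6, 2): d=(4,2) right/bottom  bias=-1
  edge (6, 2)→(9, 7): d=(3,5) right/bottom  bias=-1
  edge (9, 7)→(2, 0): d=(-7,-7) top-left  bias=+0
    (1,0)@(3, 1): e=[2,12,0] → █  [on edge]
    (2,0)@(5, 1): e=[-2,2,14] → ·
    (1,1)@(3, 3): e=[10,18,-14] → ·
    (2,1)@(5, 3): e=[6,8,0] → █  [on edge]
    (3,1)@(7, 3): e=[2,-2,14] → ·
    (2,2)@(5, 5): e=[14,14,-14] → ·
    (3,2)@(7, 5): e=[10,4,0] → █  [on edge]
    (4,2)@(9, 5): e=[6,-6,14] → ·
    (3,3)@(7, 7): e=[18,10,-14] → ·
    (4,3)@(9, 7): e=[14,0,0] → ·  [on edge]
  covered (3 px):
    · █ · · · · · ·
    · · █ · · · · ·
    · · · █ · · · ·
    · · · · · · · ·

Final: [[1,0],[2,1],[3,2]]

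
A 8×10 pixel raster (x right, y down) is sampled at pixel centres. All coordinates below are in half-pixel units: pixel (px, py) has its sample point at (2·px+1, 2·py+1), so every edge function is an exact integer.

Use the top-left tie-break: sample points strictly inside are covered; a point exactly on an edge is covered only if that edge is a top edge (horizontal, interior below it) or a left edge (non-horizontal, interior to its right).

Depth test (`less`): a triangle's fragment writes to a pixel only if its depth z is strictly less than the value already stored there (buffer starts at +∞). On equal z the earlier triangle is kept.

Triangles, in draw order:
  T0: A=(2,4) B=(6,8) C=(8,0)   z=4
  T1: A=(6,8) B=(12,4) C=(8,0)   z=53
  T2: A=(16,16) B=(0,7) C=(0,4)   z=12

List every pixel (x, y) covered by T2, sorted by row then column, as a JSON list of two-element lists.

T0:
  2·area = 40  (B↔C swapped to make it positive)
  edge (2, 4)→(8, 0): d=(6,-4) top-left  bias=+0
  edge (8, 0)→(6, 8): d=(-2,8) right/bottom  bias=-1
  edge (6, 8)→(2, 4): d=(-4,-4) top-left  bias=+0
    (3,0)@(7, 1): e=[2,6,32] → X
    (4,0)@(9, 1): e=[10,-10,40] → .
    (0,1)@(1, 3): e=[-10,50,0] → .  [on edge]
    (2,1)@(5, 3): e=[6,18,16] → X
    (4,1)@(9, 3): e=[22,-14,32] → .
    (1,2)@(3, 5): e=[10,30,0] → X  [on edge]
    (3,2)@(7, 5): e=[26,-2,16] → .
    (1,3)@(3, 7): e=[22,26,-8] → .
    (2,3)@(5, 7): e=[30,10,0] → X  [on edge]
    (3,3)@(7, 7): e=[38,-6,8] → .
    (2,4)@(5, 9): e=[42,6,-8] → .
    (3,4)@(7, 9): e=[50,-10,0] → .  [on edge]
    (4,5)@(9, 11): e=[70,-30,0] → .  [on edge]
    (5,6)@(11, 13): e=[90,-50,0] → .  [on edge]
    (6,7)@(13, 15): e=[110,-70,0] → .  [on edge]
    (7,8)@(15, 17): e=[130,-90,0] → .  [on edge]
  covered (6 px):
    . . . X . . . .
    . . X X . . . .
    . X X . . . . .
    . . X . . . . .
    . . . . . . . .
    . . . . . . . .
    . . . . . . . .
    . . . . . . . .
    . . . . . . . .
    . . . . . . . .
T1:
  2·area = 40  (B↔C swapped to make it positive)
  edge (6, 8)→(8, 0): d=(2,-8) top-left  bias=+0
  edge (8, 0)→(12, 4): d=(4,4) right/bottom  bias=-1
  edge (12, 4)→(6, 8): d=(-6,4) right/bottom  bias=-1
    (4,0)@(9, 1): e=[10,0,30] → .  [on edge]
    (4,1)@(9, 3): e=[14,8,18] → X
    (5,1)@(11, 3): e=[30,0,10] → .  [on edge]
    (3,2)@(7, 5): e=[2,24,14] → X
    (5,2)@(11, 5): e=[34,8,-2] → .
    (6,2)@(13, 5): e=[50,0,-10] → .  [on edge]
    (3,3)@(7, 7): e=[6,32,2] → X
    (4,3)@(9, 7): e=[22,24,-6] → .
    (7,3)@(15, 7): e=[70,0,-30] → .  [on edge]
    (3,4)@(7, 9): e=[10,40,-10] → .
  covered (4 px):
    . . . . . . . .
    . . . . X . . .
    . . . X X . . .
    . . . X . . . .
    . . . . . . . .
    . . . . . . . .
    . . . . . . . .
    . . . . . . . .
    . . . . . . . .
    . . . . . . . .
T2:
  2·area = 48
  edge (16, 16)→(0, 7): d=(-16,-9) top-left  bias=+0
  edge (0, 7)→(0, 4): d=(0,-3) top-left  bias=+0
  edge (0, 4)→(16, 16): d=(16,12) right/bottom  bias=-1
    (0,2)@(1, 5): e=[41,3,4] → X
    (1,2)@(3, 5): e=[59,9,-20] → .
    (0,3)@(1, 7): e=[9,3,36] → X
    (1,3)@(3, 7): e=[27,9,12] → X
    (2,3)@(5, 7): e=[45,15,-12] → .
    (0,4)@(1, 9): e=[-23,3,68] → .
    (1,4)@(3, 9): e=[-5,9,44] → .
    (2,4)@(5, 9): e=[13,15,20] → X
    (3,4)@(7, 9): e=[31,21,-4] → .
    (2,5)@(5, 11): e=[-19,15,52] → .
    (4,5)@(9, 11): e=[17,27,4] → X
    (5,5)@(11, 11): e=[35,33,-20] → .
  covered (6 px):
    . . . . . . . .
    . . . . . . . .
    X . . . . . . .
    X X . . . . . .
    . . X . . . . .
    . . . . X . . .
    . . . . . X . .
    . . . . . . . .
    . . . . . . . .
    . . . . . . . .

Final: [[0,2],[0,3],[1,3],[2,4],[4,5],[5,6]]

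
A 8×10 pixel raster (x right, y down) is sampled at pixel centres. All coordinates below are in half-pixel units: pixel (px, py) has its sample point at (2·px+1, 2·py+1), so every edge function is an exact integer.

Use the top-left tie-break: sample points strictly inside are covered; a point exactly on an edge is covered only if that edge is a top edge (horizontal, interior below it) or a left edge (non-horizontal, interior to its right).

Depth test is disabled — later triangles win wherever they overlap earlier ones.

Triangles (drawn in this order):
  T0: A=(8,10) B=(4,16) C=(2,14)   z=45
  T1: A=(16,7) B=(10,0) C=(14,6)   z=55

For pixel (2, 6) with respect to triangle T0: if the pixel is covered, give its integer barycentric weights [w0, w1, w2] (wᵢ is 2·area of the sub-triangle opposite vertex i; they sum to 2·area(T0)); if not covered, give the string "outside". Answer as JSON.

T0:
  2·area = 20
  edge (8, 10)→(4, 16): d=(-4,6) right/bottom  bias=-1
  edge (4, 16)→(2, 14): d=(-2,-2) top-left  bias=+0
  edge (2, 14)→(8, 10): d=(6,-4) top-left  bias=+0
    (3,5)@(7, 11): e=[2,16,2] → #
    (4,5)@(9, 11): e=[-10,20,10] → ·
    (0,6)@(1, 13): e=[30,0,-10] → ·  [on edge]
    (2,6)@(5, 13): e=[6,8,6] → #
    (3,6)@(7, 13): e=[-6,12,14] → ·
    (1,7)@(3, 15): e=[10,0,10] → #  [on edge]
    (2,7)@(5, 15): e=[-2,4,18] → ·
    (1,8)@(3, 17): e=[2,-4,22] → ·
    (2,8)@(5, 17): e=[-10,0,30] → ·  [on edge]
    (3,9)@(7, 19): e=[-30,0,50] → ·  [on edge]
  covered (3 px):
    · · · · · · · ·
    · · · · · · · ·
    · · · · · · · ·
    · · · · · · · ·
    · · · · · · · ·
    · · · # · · · ·
    · · # · · · · ·
    · # · · · · · ·
    · · · · · · · ·
    · · · · · · · ·
T1:
  2·area = 8  (B↔C swapped to make it positive)
  edge (16, 7)→(14, 6): d=(-2,-1) top-left  bias=+0
  edge (14, 6)→(10, 0): d=(-4,-6) top-left  bias=+0
  edge (10, 0)→(16, 7): d=(6,7) right/bottom  bias=-1
  covered (0 px):
    · · · · · · · ·
    · · · · · · · ·
    · · · · · · · ·
    · · · · · · · ·
    · · · · · · · ·
    · · · · · · · ·
    · · · · · · · ·
    · · · · · · · ·
    · · · · · · · ·
    · · · · · · · ·

Answer: [8,6,6]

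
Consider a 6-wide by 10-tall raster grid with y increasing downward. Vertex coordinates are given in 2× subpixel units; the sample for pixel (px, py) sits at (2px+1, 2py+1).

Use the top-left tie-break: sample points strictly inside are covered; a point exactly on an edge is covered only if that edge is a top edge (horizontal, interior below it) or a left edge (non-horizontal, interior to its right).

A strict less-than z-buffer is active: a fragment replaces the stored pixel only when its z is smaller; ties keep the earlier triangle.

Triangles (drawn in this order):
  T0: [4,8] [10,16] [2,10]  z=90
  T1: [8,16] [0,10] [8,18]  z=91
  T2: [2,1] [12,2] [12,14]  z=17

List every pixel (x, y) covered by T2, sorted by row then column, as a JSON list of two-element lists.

T0:
  2·area = 28
  edge (4, 8)→(10, 16): d=(6,8) right/bottom  bias=-1
  edge (10, 16)→(2, 10): d=(-8,-6) top-left  bias=+0
  edge (2, 10)→(4, 8): d=(2,-2) top-left  bias=+0
    (5,0)@(11, 1): e=[-98,126,0] → ·  [on edge]
    (4,1)@(9, 3): e=[-70,98,0] → ·  [on edge]
    (3,2)@(7, 5): e=[-42,70,0] → ·  [on edge]
    (2,3)@(5, 7): e=[-14,42,0] → ·  [on edge]
    (1,4)@(3, 9): e=[14,14,0] → #  [on edge]
    (2,4)@(5, 9): e=[-2,26,4] → ·
    (0,5)@(1, 11): e=[42,-14,0] → ·  [on edge]
    (1,5)@(3, 11): e=[26,-2,4] → ·
    (2,5)@(5, 11): e=[10,10,8] → #
    (3,5)@(7, 11): e=[-6,22,12] → ·
    (2,6)@(5, 13): e=[22,-6,12] → ·
    (3,6)@(7, 13): e=[6,6,16] → #
  covered (4 px):
    · · · · · ·
    · · · · · ·
    · · · · · ·
    · · · · · ·
    · # · · · ·
    · · # · · ·
    · · · # · ·
    · · · · # ·
    · · · · · ·
    · · · · · ·
T1:
  2·area = 16  (B↔C swapped to make it positive)
  edge (8, 16)→(8, 18): d=(0,2) right/bottom  bias=-1
  edge (8, 18)→(0, 10): d=(-8,-8) top-left  bias=+0
  edge (0, 10)→(8, 16): d=(8,6) right/bottom  bias=-1
    (0,5)@(1, 11): e=[14,0,2] → #  [on edge]
    (1,5)@(3, 11): e=[10,16,-10] → ·
    (0,6)@(1, 13): e=[14,-16,18] → ·
    (1,6)@(3, 13): e=[10,0,6] → #  [on edge]
    (2,6)@(5, 13): e=[6,16,-6] → ·
    (1,7)@(3, 15): e=[10,-16,22] → ·
    (2,7)@(5, 15): e=[6,0,10] → #  [on edge]
    (3,7)@(7, 15): e=[2,16,-2] → ·
    (2,8)@(5, 17): e=[6,-16,26] → ·
    (3,8)@(7, 17): e=[2,0,14] → #  [on edge]
    (4,8)@(9, 17): e=[-2,16,2] → ·
    (3,9)@(7, 19): e=[2,-16,30] → ·
    (4,9)@(9, 19): e=[-2,0,18] → ·  [on edge]
  covered (4 px):
    · · · · · ·
    · · · · · ·
    · · · · · ·
    · · · · · ·
    · · · · · ·
    # · · · · ·
    · # · · · ·
    · · # · · ·
    · · · # · ·
    · · · · · ·
T2:
  2·area = 120
  edge (2, 1)→(12, 2): d=(10,1) right/bottom  bias=-1
  edge (12, 2)→(12, 14): d=(0,12) right/bottom  bias=-1
  edge (12, 14)→(2, 1): d=(-10,-13) top-left  bias=+0
    (2,1)@(5, 3): e=[17,84,19] → #
    (3,1)@(7, 3): e=[15,60,45] → #
    (4,1)@(9, 3): e=[13,36,71] → #
    (5,1)@(11, 3): e=[11,12,97] → #
    (2,2)@(5, 5): e=[37,84,-1] → ·
    (3,2)@(7, 5): e=[35,60,25] → #
    (3,3)@(7, 7): e=[55,60,5] → #
    (3,4)@(7, 9): e=[75,60,-15] → ·
    (4,4)@(9, 9): e=[73,36,11] → #
    (4,5)@(9, 11): e=[93,36,-9] → ·
    (5,5)@(11, 11): e=[91,12,17] → #
    (5,6)@(11, 13): e=[111,12,-3] → ·
  covered (13 px):
    · · · · · ·
    · · # # # #
    · · · # # #
    · · · # # #
    · · · · # #
    · · · · · #
    · · · · · ·
    · · · · · ·
    · · · · · ·
    · · · · · ·

Answer: [[2,1],[3,1],[4,1],[5,1],[3,2],[4,2],[5,2],[3,3],[4,3],[5,3],[4,4],[5,4],[5,5]]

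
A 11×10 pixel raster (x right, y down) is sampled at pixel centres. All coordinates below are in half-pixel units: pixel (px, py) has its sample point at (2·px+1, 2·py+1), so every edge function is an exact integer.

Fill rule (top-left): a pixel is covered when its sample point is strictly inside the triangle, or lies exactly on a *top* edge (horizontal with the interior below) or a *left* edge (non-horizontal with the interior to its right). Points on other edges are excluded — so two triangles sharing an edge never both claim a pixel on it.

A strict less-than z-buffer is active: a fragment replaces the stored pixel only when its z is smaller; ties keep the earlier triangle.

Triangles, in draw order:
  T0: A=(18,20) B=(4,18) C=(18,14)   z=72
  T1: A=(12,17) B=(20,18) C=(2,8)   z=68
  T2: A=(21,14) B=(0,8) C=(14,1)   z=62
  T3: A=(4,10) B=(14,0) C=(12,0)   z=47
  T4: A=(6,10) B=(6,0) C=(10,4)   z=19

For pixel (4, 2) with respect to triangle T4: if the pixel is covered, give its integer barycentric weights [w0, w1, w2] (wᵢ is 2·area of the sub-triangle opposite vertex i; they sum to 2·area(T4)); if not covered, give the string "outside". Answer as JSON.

T0:
  2·area = 84
  edge (18, 20)→(4, 18): d=(-14,-2) top-left  bias=+0
  edge (4, 18)→(18, 14): d=(14,-4) top-left  bias=+0
  edge (18, 14)→(18, 20): d=(0,6) right/bottom  bias=-1
    (7,7)@(15, 15): e=[64,2,18] → #
    (8,7)@(17, 15): e=[68,10,6] → #
    (9,7)@(19, 15): e=[72,18,-6] → ·
    (4,8)@(9, 17): e=[24,6,54] → #
    (5,8)@(11, 17): e=[28,14,42] → #
    (6,8)@(13, 17): e=[32,22,30] → #
    (9,8)@(19, 17): e=[44,46,-6] → ·
    (4,9)@(9, 19): e=[-4,34,54] → ·
    (5,9)@(11, 19): e=[0,42,42] → #  [on edge]
    (9,9)@(19, 19): e=[16,74,-6] → ·
  covered (11 px):
    · · · · · · · · · · ·
    · · · · · · · · · · ·
    · · · · · · · · · · ·
    · · · · · · · · · · ·
    · · · · · · · · · · ·
    · · · · · · · · · · ·
    · · · · · · · · · · ·
    · · · · · · · # # · ·
    · · · · # # # # # · ·
    · · · · · # # # # · ·
T1:
  2·area = 62  (B↔C swapped to make it positive)
  edge (12, 17)→(2, 8): d=(-10,-9) top-left  bias=+0
  edge (2, 8)→(20, 18): d=(18,10) right/bottom  bias=-1
  edge (20, 18)→(12, 17): d=(-8,-1) top-left  bias=+0
    (3,5)@(7, 11): e=[15,4,43] → #
    (4,5)@(9, 11): e=[33,-16,45] → ·
    (3,6)@(7, 13): e=[-5,40,27] → ·
    (4,6)@(9, 13): e=[13,20,29] → #
    (5,6)@(11, 13): e=[31,0,31] → ·  [on edge]
    (4,7)@(9, 15): e=[-7,56,13] → ·
    (5,7)@(11, 15): e=[11,36,15] → #
    (6,7)@(13, 15): e=[29,16,17] → #
    (7,7)@(15, 15): e=[47,-4,19] → ·
    (5,8)@(11, 17): e=[-9,72,-1] → ·
    (6,8)@(13, 17): e=[9,52,1] → #
    (7,8)@(15, 17): e=[27,32,3] → #
  covered (7 px):
    · · · · · · · · · · ·
    · · · · · · · · · · ·
    · · · · · · · · · · ·
    · · · · · · · · · · ·
    · · · · · · · · · · ·
    · · · # · · · · · · ·
    · · · · # · · · · · ·
    · · · · · # # · · · ·
    · · · · · · # # # · ·
    · · · · · · · · · · ·
T2:
  2·area = 231
  edge (21, 14)→(0, 8): d=(-21,-6) top-left  bias=+0
  edge (0, 8)→(14, 1): d=(14,-7) top-left  bias=+0
  edge (14, 1)→(21, 14): d=(7,13) right/bottom  bias=-1
    (5,1)@(11, 3): e=[171,7,53] → #
    (6,1)@(13, 3): e=[183,21,27] → #
    (7,1)@(15, 3): e=[195,35,1] → #
    (8,1)@(17, 3): e=[207,49,-25] → ·
    (3,2)@(7, 5): e=[105,7,119] → #
    (4,2)@(9, 5): e=[117,21,93] → #
    (8,2)@(17, 5): e=[165,77,-11] → ·
    (1,3)@(3, 7): e=[39,7,185] → #
    (2,3)@(5, 7): e=[51,21,159] → #
    (8,3)@(17, 7): e=[123,105,3] → #
    (9,3)@(19, 7): e=[135,119,-23] → ·
    (1,4)@(3, 9): e=[-3,35,199] → ·
  covered (29 px):
    · · · · · · · · · · ·
    · · · · · # # # · · ·
    · · · # # # # # · · ·
    · # # # # # # # # · ·
    · · # # # # # # # · ·
    · · · · · # # # # # ·
    · · · · · · · · · # ·
    · · · · · · · · · · ·
    · · · · · · · · · · ·
    · · · · · · · · · · ·
T3:
  2·area = 20  (B↔C swapped to make it positive)
  edge (4, 10)→(12, 0): d=(8,-10) top-left  bias=+0
  edge (12, 0)→(14, 0): d=(2,0) top-left  bias=+0
  edge (14, 0)→(4, 10): d=(-10,10) right/bottom  bias=-1
    (6,0)@(13, 1): e=[18,2,0] → ·  [on edge]
    (5,1)@(11, 3): e=[14,6,0] → ·  [on edge]
    (4,2)@(9, 5): e=[10,10,0] → ·  [on edge]
    (3,3)@(7, 7): e=[6,14,0] → ·  [on edge]
    (2,4)@(5, 9): e=[2,18,0] → ·  [on edge]
    (1,5)@(3, 11): e=[-2,22,0] → ·  [on edge]
    (0,6)@(1, 13): e=[-6,26,0] → ·  [on edge]
  covered (0 px):
    · · · · · · · · · · ·
    · · · · · · · · · · ·
    · · · · · · · · · · ·
    · · · · · · · · · · ·
    · · · · · · · · · · ·
    · · · · · · · · · · ·
    · · · · · · · · · · ·
    · · · · · · · · · · ·
    · · · · · · · · · · ·
    · · · · · · · · · · ·
T4:
  2·area = 40
  edge (6, 10)→(6, 0): d=(0,-10) top-left  bias=+0
  edge (6, 0)→(10, 4): d=(4,4) right/bottom  bias=-1
  edge (10, 4)→(6, 10): d=(-4,6) right/bottom  bias=-1
    (3,0)@(7, 1): e=[10,0,30] → ·  [on edge]
    (3,1)@(7, 3): e=[10,8,22] → #
    (4,1)@(9, 3): e=[30,0,10] → ·  [on edge]
    (3,2)@(7, 5): e=[10,16,14] → #
    (4,2)@(9, 5): e=[30,8,2] → #
    (5,2)@(11, 5): e=[50,0,-10] → ·  [on edge]
    (3,3)@(7, 7): e=[10,24,6] → #
    (4,3)@(9, 7): e=[30,16,-6] → ·
    (6,3)@(13, 7): e=[70,0,-30] → ·  [on edge]
    (3,4)@(7, 9): e=[10,32,-2] → ·
    (7,4)@(15, 9): e=[90,0,-50] → ·  [on edge]
    (8,5)@(17, 11): e=[110,0,-70] → ·  [on edge]
    (9,6)@(19, 13): e=[130,0,-90] → ·  [on edge]
    (10,7)@(21, 15): e=[150,0,-110] → ·  [on edge]
  covered (4 px):
    · · · · · · · · · · ·
    · · · # · · · · · · ·
    · · · # # · · · · · ·
    · · · # · · · · · · ·
    · · · · · · · · · · ·
    · · · · · · · · · · ·
    · · · · · · · · · · ·
    · · · · · · · · · · ·
    · · · · · · · · · · ·
    · · · · · · · · · · ·

Answer: [8,2,30]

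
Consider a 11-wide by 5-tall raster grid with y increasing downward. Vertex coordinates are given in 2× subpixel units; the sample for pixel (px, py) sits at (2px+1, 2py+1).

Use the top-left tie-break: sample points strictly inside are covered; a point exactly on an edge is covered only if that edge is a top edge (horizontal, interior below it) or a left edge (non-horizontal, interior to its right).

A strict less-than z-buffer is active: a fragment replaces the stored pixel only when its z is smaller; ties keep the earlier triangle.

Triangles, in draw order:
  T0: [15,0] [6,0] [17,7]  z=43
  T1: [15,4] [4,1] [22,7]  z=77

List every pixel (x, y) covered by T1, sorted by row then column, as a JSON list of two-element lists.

T0:
  2·area = 63  (B↔C swapped to make it positive)
  edge (15, 0)→(17, 7): d=(2,7) right/bottom  bias=-1
  edge (17, 7)→(6, 0): d=(-11,-7) top-left  bias=+0
  edge (6, 0)→(15, 0): d=(9,0) top-left  bias=+0
    (4,0)@(9, 1): e=[44,10,9] → █
    (5,0)@(11, 1): e=[30,24,9] → █
    (6,0)@(13, 1): e=[16,38,9] → █
    (7,0)@(15, 1): e=[2,52,9] → █
    (8,0)@(17, 1): e=[-12,66,9] → ·
    (4,1)@(9, 3): e=[48,-12,27] → ·
    (5,1)@(11, 3): e=[34,2,27] → █
    (8,1)@(17, 3): e=[-8,44,27] → ·
    (5,2)@(11, 5): e=[38,-20,45] → ·
    (6,2)@(13, 5): e=[24,-6,45] → ·
    (7,2)@(15, 5): e=[10,8,45] → █
    (8,2)@(17, 5): e=[-4,22,45] → ·
    (8,3)@(17, 7): e=[0,0,63] → ·  [on edge]
  covered (8 px):
    · · · · █ █ █ █ · · ·
    · · · · · █ █ █ · · ·
    · · · · · · · █ · · ·
    · · · · · · · · · · ·
    · · · · · · · · · · ·
T1:
  2·area = 12  (B↔C swapped to make it positive)
  edge (15, 4)→(22, 7): d=(7,3) right/bottom  bias=-1
  edge (22, 7)→(4, 1): d=(-18,-6) top-left  bias=+0
  edge (4, 1)→(15, 4): d=(11,3) right/bottom  bias=-1
    (5,1)@(11, 3): e=[5,6,1] → █
    (6,1)@(13, 3): e=[-1,18,-5] → ·
    (5,2)@(11, 5): e=[19,-30,23] → ·
    (8,2)@(17, 5): e=[1,6,5] → █
    (9,2)@(19, 5): e=[-5,18,-1] → ·
    (8,3)@(17, 7): e=[15,-30,27] → ·
  covered (2 px):
    · · · · · · · · · · ·
    · · · · · █ · · · · ·
    · · · · · · · · █ · ·
    · · · · · · · · · · ·
    · · · · · · · · · · ·

Final: [[5,1],[8,2]]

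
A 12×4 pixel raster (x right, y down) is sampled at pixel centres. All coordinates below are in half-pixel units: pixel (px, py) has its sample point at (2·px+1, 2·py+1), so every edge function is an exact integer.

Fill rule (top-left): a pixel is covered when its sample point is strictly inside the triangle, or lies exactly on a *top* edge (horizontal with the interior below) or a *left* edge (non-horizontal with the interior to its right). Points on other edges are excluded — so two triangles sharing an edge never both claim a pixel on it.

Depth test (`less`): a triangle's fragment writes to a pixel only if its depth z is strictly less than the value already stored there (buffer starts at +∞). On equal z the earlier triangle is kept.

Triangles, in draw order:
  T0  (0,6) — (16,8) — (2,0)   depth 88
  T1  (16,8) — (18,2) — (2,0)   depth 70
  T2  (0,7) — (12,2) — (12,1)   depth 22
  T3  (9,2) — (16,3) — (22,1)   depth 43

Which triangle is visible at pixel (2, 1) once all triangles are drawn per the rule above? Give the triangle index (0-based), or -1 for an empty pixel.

T0:
  2·area = 100  (B↔C swapped to make it positive)
  edge (0, 6)→(2, 0): d=(2,-6) top-left  bias=+0
  edge (2, 0)→(16, 8): d=(14,8) right/bottom  bias=-1
  edge (16, 8)→(0, 6): d=(-16,-2) top-left  bias=+0
    (1,0)@(3, 1): e=[8,6,86] → █
    (2,0)@(5, 1): e=[20,-10,90] → ·
    (0,1)@(1, 3): e=[0,50,50] → █  [on edge]
    (2,1)@(5, 3): e=[24,18,58] → █
    (3,1)@(7, 3): e=[36,2,62] → █
    (4,1)@(9, 3): e=[48,-14,66] → ·
    (0,2)@(1, 5): e=[4,78,18] → █
    (4,2)@(9, 5): e=[52,14,34] → █
    (5,2)@(11, 5): e=[64,-2,38] → ·
    (0,3)@(1, 7): e=[8,106,-14] → ·
    (1,3)@(3, 7): e=[20,90,-10] → ·
    (2,3)@(5, 7): e=[32,74,-6] → ·
  covered (13 px):
    · █ · · · · · · · · · ·
    █ █ █ █ · · · · · · · ·
    █ █ █ █ █ · · · · · · ·
    · · · · █ █ █ · · · · ·
T1:
  2·area = 100  (B↔C swapped to make it positive)
  edge (16, 8)→(2, 0): d=(-14,-8) top-left  bias=+0
  edge (2, 0)→(18, 2): d=(16,2) right/bottom  bias=-1
  edge (18, 2)→(16, 8): d=(-2,6) right/bottom  bias=-1
    (2,0)@(5, 1): e=[10,10,80] → █
    (3,0)@(7, 1): e=[26,6,68] → █
    (4,0)@(9, 1): e=[42,2,56] → █
    (5,0)@(11, 1): e=[58,-2,44] → ·
    (2,1)@(5, 3): e=[-18,42,76] → ·
    (3,1)@(7, 3): e=[-2,38,64] → ·
    (4,1)@(9, 3): e=[14,34,52] → █
    (5,1)@(11, 3): e=[30,30,40] → █
    (6,1)@(13, 3): e=[46,26,28] → █
    (7,1)@(15, 3): e=[62,22,16] → █
    (8,1)@(17, 3): e=[78,18,4] → █
    (9,1)@(19, 3): e=[94,14,-8] → ·
    (8,2)@(17, 5): e=[50,50,0] → ·  [on edge]
  covered (12 px):
    · · █ █ █ · · · · · · ·
    · · · · █ █ █ █ █ · · ·
    · · · · · █ █ █ · · · ·
    · · · · · · · █ · · · ·
T2:
  2·area = 12  (B↔C swapped to make it positive)
  edge (0, 7)→(12, 1): d=(12,-6) top-left  bias=+0
  edge (12, 1)→(12, 2): d=(0,1) right/bottom  bias=-1
  edge (12, 2)→(0, 7): d=(-12,5) right/bottom  bias=-1
    (4,1)@(9, 3): e=[6,3,3] → █
    (5,1)@(11, 3): e=[18,1,-7] → ·
    (4,2)@(9, 5): e=[30,3,-21] → ·
  covered (1 px):
    · · · · · · · · · · · ·
    · · · · █ · · · · · · ·
    · · · · · · · · · · · ·
    · · · · · · · · · · · ·
T3:
  2·area = 20  (B↔C swapped to make it positive)
  edge (9, 2)→(22, 1): d=(13,-1) top-left  bias=+0
  edge (22, 1)→(16, 3): d=(-6,2) right/bottom  bias=-1
  edge (16, 3)→(9, 2): d=(-7,-1) top-left  bias=+0
  covered (0 px):
    · · · · · · · · · · · ·
    · · · · · · · · · · · ·
    · · · · · · · · · · · ·
    · · · · · · · · · · · ·

Z-buffer (winner per pixel, '.' = empty):
  . 0 1 1 1 . . . . . . .
  0 0 0 0 2 1 1 1 1 . . .
  0 0 0 0 0 1 1 1 . . . .
  . . . . 0 0 0 1 . . . .

Answer: 0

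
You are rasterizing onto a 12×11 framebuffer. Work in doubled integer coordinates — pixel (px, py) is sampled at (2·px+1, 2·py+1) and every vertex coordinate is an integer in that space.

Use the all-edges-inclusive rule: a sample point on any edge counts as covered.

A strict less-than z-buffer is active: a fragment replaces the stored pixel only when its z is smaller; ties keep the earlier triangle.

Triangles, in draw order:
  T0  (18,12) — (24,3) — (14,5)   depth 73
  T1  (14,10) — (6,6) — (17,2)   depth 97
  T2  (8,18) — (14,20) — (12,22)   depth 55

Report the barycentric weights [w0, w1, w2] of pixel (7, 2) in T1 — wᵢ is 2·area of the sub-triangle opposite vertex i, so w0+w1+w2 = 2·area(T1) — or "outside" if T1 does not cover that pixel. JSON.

T0:
  2·area = 78  (B↔C swapped to make it positive)
  edge (18, 12)→(14, 5): d=(-4,-7) inclusive
  edge (14, 5)→(24, 3): d=(10,-2) inclusive
  edge (24, 3)→(18, 12): d=(-6,9) inclusive
    (7,2)@(15, 5): e=[7,2,69] → X
    (8,2)@(17, 5): e=[21,6,51] → X
    (9,2)@(19, 5): e=[35,10,33] → X
    (10,2)@(21, 5): e=[49,14,15] → X
    (11,2)@(23, 5): e=[63,18,-3] → .
    (7,3)@(15, 7): e=[-1,22,57] → .
    (8,3)@(17, 7): e=[13,26,39] → X
    (11,3)@(23, 7): e=[55,38,-15] → .
    (8,4)@(17, 9): e=[5,46,27] → X
    (10,4)@(21, 9): e=[33,54,-9] → .
    (8,5)@(17, 11): e=[-3,66,15] → .
    (9,5)@(19, 11): e=[11,70,-3] → .
  covered (9 px):
    . . . . . . . . . . . .
    . . . . . . . . . . . .
    . . . . . . . X X X X .
    . . . . . . . . X X X .
    . . . . . . . . X X . .
    . . . . . . . . . . . .
    . . . . . . . . . . . .
    . . . . . . . . . . . .
    . . . . . . . . . . . .
    . . . . . . . . . . . .
    . . . . . . . . . . . .
T1:
  2·area = 76
  edge (14, 10)→(6, 6): d=(-8,-4) inclusive
  edge (6, 6)→(17, 2): d=(11,-4) inclusive
  edge (17, 2)→(14, 10): d=(-3,8) inclusive
    (7,1)@(15, 3): e=[60,3,13] → X
    (8,1)@(17, 3): e=[68,11,-3] → .
    (4,2)@(9, 5): e=[20,1,55] → X
    (5,2)@(11, 5): e=[28,9,39] → X
    (6,2)@(13, 5): e=[36,17,23] → X
    (8,2)@(17, 5): e=[52,33,-9] → .
    (4,3)@(9, 7): e=[4,23,49] → X
    (8,3)@(17, 7): e=[36,55,-15] → .
    (4,4)@(9, 9): e=[-12,45,43] → .
    (5,4)@(11, 9): e=[-4,53,27] → .
    (6,4)@(13, 9): e=[4,61,11] → X
    (7,4)@(15, 9): e=[12,69,-5] → .
  covered (10 px):
    . . . . . . . . . . . .
    . . . . . . . X . . . .
    . . . . X X X X . . . .
    . . . . X X X X . . . .
    . . . . . . X . . . . .
    . . . . . . . . . . . .
    . . . . . . . . . . . .
    . . . . . . . . . . . .
    . . . . . . . . . . . .
    . . . . . . . . . . . .
    . . . . . . . . . . . .
T2:
  2·area = 16
  edge (8, 18)→(14, 20): d=(6,2) inclusive
  edge (14, 20)→(12, 22): d=(-2,2) inclusive
  edge (12, 22)→(8, 18): d=(-4,-4) inclusive
    (0,5)@(1, 11): e=[-28,44,0] → .  [on edge]
    (11,5)@(23, 11): e=[-72,0,88] → .  [on edge]
    (1,6)@(3, 13): e=[-20,36,0] → .  [on edge]
    (10,6)@(21, 13): e=[-56,0,72] → .  [on edge]
    (2,7)@(5, 15): e=[-12,28,0] → .  [on edge]
    (9,7)@(19, 15): e=[-40,0,56] → .  [on edge]
    (2,8)@(5, 17): e=[0,24,-8] → .  [on edge]
    (3,8)@(7, 17): e=[-4,20,0] → .  [on edge]
    (8,8)@(17, 17): e=[-24,0,40] → .  [on edge]
    (4,9)@(9, 19): e=[4,12,0] → X  [on edge]
    (5,9)@(11, 19): e=[0,8,8] → X  [on edge]
    (6,9)@(13, 19): e=[-4,4,16] → .
    (7,9)@(15, 19): e=[-8,0,24] → .  [on edge]
    (5,10)@(11, 21): e=[12,4,0] → X  [on edge]
    (6,10)@(13, 21): e=[8,0,8] → X  [on edge]
    (8,10)@(17, 21): e=[0,-8,24] → .  [on edge]
  covered (4 px):
    . . . . . . . . . . . .
    . . . . . . . . . . . .
    . . . . . . . . . . . .
    . . . . . . . . . . . .
    . . . . . . . . . . . .
    . . . . . . . . . . . .
    . . . . . . . . . . . .
    . . . . . . . . . . . .
    . . . . . . . . . . . .
    . . . . X X . . . . . .
    . . . . . X X . . . . .

Answer: [25,7,44]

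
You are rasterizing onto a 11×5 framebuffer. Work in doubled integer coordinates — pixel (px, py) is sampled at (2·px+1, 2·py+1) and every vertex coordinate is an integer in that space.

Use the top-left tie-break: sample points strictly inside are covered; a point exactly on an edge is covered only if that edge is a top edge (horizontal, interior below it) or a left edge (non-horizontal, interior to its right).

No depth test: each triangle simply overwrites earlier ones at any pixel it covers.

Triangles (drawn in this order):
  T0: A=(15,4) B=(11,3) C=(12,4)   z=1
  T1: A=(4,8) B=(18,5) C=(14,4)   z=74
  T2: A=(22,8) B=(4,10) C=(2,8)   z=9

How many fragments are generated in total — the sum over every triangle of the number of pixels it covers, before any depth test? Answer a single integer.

T0:
  2·area = 3  (B↔C swapped to make it positive)
  edge (15, 4)→(12, 4): d=(-3,0) right/bottom  bias=-1
  edge (12, 4)→(11, 3): d=(-1,-1) top-left  bias=+0
  edge (11, 3)→(15, 4): d=(4,1) right/bottom  bias=-1
    (1,0)@(3, 1): e=[9,-6,0] → ·  [on edge]
    (4,0)@(9, 1): e=[9,0,-6] → ·  [on edge]
    (5,1)@(11, 3): e=[3,0,0] → ·  [on edge]
    (6,2)@(13, 5): e=[-3,0,6] → ·  [on edge]
    (9,2)@(19, 5): e=[-3,6,0] → ·  [on edge]
    (7,3)@(15, 7): e=[-9,0,12] → ·  [on edge]
    (8,4)@(17, 9): e=[-15,0,18] → ·  [on edge]
  covered (0 px):
    · · · · · · · · · · ·
    · · · · · · · · · · ·
    · · · · · · · · · · ·
    · · · · · · · · · · ·
    · · · · · · · · · · ·
T1:
  2·area = 26  (B↔C swapped to make it positive)
  edge (4, 8)→(14, 4): d=(10,-4) top-left  bias=+0
  edge (14, 4)→(18, 5): d=(4,1) right/bottom  bias=-1
  edge (18, 5)→(4, 8): d=(-14,3) right/bottom  bias=-1
    (6,2)@(13, 5): e=[6,5,15] → #
    (7,2)@(15, 5): e=[14,3,9] → #
    (8,2)@(17, 5): e=[22,1,3] → #
    (9,2)@(19, 5): e=[30,-1,-3] → ·
    (3,3)@(7, 7): e=[2,19,5] → #
    (4,3)@(9, 7): e=[10,17,-1] → ·
    (6,3)@(13, 7): e=[26,13,-13] → ·
    (7,3)@(15, 7): e=[34,11,-19] → ·
    (8,3)@(17, 7): e=[42,9,-25] → ·
    (3,4)@(7, 9): e=[22,27,-23] → ·
  covered (4 px):
    · · · · · · · · · · ·
    · · · · · · · · · · ·
    · · · · · · # # # · ·
    · · · # · · · · · · ·
    · · · · · · · · · · ·
T2:
  2·area = 40
  edge (22, 8)→(4, 10): d=(-18,2) right/bottom  bias=-1
  edge (4, 10)→(2, 8): d=(-2,-2) top-left  bias=+0
  edge (2, 8)→(22, 8): d=(20,0) top-left  bias=+0
    (0,3)@(1, 7): e=[60,0,-20] → ·  [on edge]
    (1,4)@(3, 9): e=[20,0,20] → #  [on edge]
    (2,4)@(5, 9): e=[16,4,20] → #
    (3,4)@(7, 9): e=[12,8,20] → #
    (4,4)@(9, 9): e=[8,12,20] → #
    (5,4)@(11, 9): e=[4,16,20] → #
    (6,4)@(13, 9): e=[0,20,20] → ·  [on edge]
  covered (5 px):
    · · · · · · · · · · ·
    · · · · · · · · · · ·
    · · · · · · · · · · ·
    · · · · · · · · · · ·
    · # # # # # · · · · ·

Final: 9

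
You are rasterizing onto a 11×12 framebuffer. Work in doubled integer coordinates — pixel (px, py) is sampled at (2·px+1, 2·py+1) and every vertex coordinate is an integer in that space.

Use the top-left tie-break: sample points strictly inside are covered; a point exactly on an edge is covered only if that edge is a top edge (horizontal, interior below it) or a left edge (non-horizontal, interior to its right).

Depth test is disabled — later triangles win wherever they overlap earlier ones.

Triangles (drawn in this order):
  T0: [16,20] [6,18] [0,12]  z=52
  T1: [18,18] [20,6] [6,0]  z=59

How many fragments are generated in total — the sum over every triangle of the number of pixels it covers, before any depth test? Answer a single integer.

T0:
  2·area = 48
  edge (16, 20)→(6, 18): d=(-10,-2) top-left  bias=+0
  edge (6, 18)→(0, 12): d=(-6,-6) top-left  bias=+0
  edge (0, 12)→(16, 20): d=(16,8) right/bottom  bias=-1
    (0,6)@(1, 13): e=[40,0,8] → X  [on edge]
    (1,6)@(3, 13): e=[44,12,-8] → .
    (0,7)@(1, 15): e=[20,-12,40] → .
    (1,7)@(3, 15): e=[24,0,24] → X  [on edge]
    (2,7)@(5, 15): e=[28,12,8] → X
    (3,7)@(7, 15): e=[32,24,-8] → .
    (0,8)@(1, 17): e=[0,-24,72] → .  [on edge]
    (1,8)@(3, 17): e=[4,-12,56] → .
    (2,8)@(5, 17): e=[8,0,40] → X  [on edge]
    (3,8)@(7, 17): e=[12,12,24] → X
    (4,8)@(9, 17): e=[16,24,8] → X
    (5,8)@(11, 17): e=[20,36,-8] → .
    (3,9)@(7, 19): e=[-8,0,56] → .  [on edge]
    (5,9)@(11, 19): e=[0,24,24] → X  [on edge]
    (4,10)@(9, 21): e=[-24,0,72] → .  [on edge]
    (10,10)@(21, 21): e=[0,72,-24] → .  [on edge]
    (5,11)@(11, 23): e=[-40,0,88] → .  [on edge]
  covered (8 px):
    . . . . . . . . . . .
    . . . . . . . . . . .
    . . . . . . . . . . .
    . . . . . . . . . . .
    . . . . . . . . . . .
    . . . . . . . . . . .
    X . . . . . . . . . .
    . X X . . . . . . . .
    . . X X X . . . . . .
    . . . . . X X . . . .
    . . . . . . . . . . .
    . . . . . . . . . . .
T1:
  2·area = 180  (B↔C swapped to make it positive)
  edge (18, 18)→(6, 0): d=(-12,-18) top-left  bias=+0
  edge (6, 0)→(20, 6): d=(14,6) right/bottom  bias=-1
  edge (20, 6)→(18, 18): d=(-2,12) right/bottom  bias=-1
    (3,0)@(7, 1): e=[6,8,166] → X
    (4,0)@(9, 1): e=[42,-4,142] → .
    (3,1)@(7, 3): e=[-18,36,162] → .
    (4,1)@(9, 3): e=[18,24,138] → X
    (5,1)@(11, 3): e=[54,12,114] → X
    (6,1)@(13, 3): e=[90,0,90] → .  [on edge]
    (4,2)@(9, 5): e=[-6,52,134] → .
    (5,2)@(11, 5): e=[30,40,110] → X
    (6,2)@(13, 5): e=[66,28,86] → X
    (7,2)@(15, 5): e=[102,16,62] → X
    (8,2)@(17, 5): e=[138,4,38] → X
    (9,2)@(19, 5): e=[174,-8,14] → .
  covered (22 px):
    . . . X . . . . . . .
    . . . . X X . . . . .
    . . . . . X X X X . .
    . . . . . X X X X X .
    . . . . . . X X X X .
    . . . . . . . X X X .
    . . . . . . . X X . .
    . . . . . . . . X . .
    . . . . . . . . . . .
    . . . . . . . . . . .
    . . . . . . . . . . .
    . . . . . . . . . . .

Final: 30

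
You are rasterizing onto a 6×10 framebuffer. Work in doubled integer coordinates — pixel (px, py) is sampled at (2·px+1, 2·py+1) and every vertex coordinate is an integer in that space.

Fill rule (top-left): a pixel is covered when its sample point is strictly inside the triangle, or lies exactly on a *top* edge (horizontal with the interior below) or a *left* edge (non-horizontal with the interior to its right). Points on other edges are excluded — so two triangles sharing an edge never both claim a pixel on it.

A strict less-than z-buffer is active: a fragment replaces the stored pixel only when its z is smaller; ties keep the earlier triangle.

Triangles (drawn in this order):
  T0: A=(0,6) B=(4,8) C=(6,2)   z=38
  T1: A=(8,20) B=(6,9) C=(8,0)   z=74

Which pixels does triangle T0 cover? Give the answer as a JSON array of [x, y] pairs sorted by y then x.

T0:
  2·area = 28  (B↔C swapped to make it positive)
  edge (0, 6)→(6, 2): d=(6,-4) top-left  bias=+0
  edge (6, 2)→(4, 8): d=(-2,6) right/bottom  bias=-1
  edge (4, 8)→(0, 6): d=(-4,-2) top-left  bias=+0
    (2,1)@(5, 3): e=[2,4,22] → █
    (3,1)@(7, 3): e=[10,-8,26] → ·
    (1,2)@(3, 5): e=[6,12,10] → █
    (2,2)@(5, 5): e=[14,0,14] → ·  [on edge]
    (1,3)@(3, 7): e=[18,8,2] → █
    (2,3)@(5, 7): e=[26,-4,6] → ·
    (1,4)@(3, 9): e=[30,4,-6] → ·
    (1,5)@(3, 11): e=[42,0,-14] → ·  [on edge]
    (0,8)@(1, 17): e=[70,0,-42] → ·  [on edge]
  covered (3 px):
    · · · · · ·
    · · █ · · ·
    · █ · · · ·
    · █ · · · ·
    · · · · · ·
    · · · · · ·
    · · · · · ·
    · · · · · ·
    · · · · · ·
    · · · · · ·
T1:
  2·area = 40
  edge (8, 20)→(6, 9): d=(-2,-11) top-left  bias=+0
  edge (6, 9)→(8, 0): d=(2,-9) top-left  bias=+0
  edge (8, 0)→(8, 20): d=(0,20) right/bottom  bias=-1
    (3,2)@(7, 5): e=[19,1,20] → █
    (4,2)@(9, 5): e=[41,19,-20] → ·
    (3,3)@(7, 7): e=[15,5,20] → █
    (4,3)@(9, 7): e=[37,23,-20] → ·
    (3,4)@(7, 9): e=[11,9,20] → █
    (4,4)@(9, 9): e=[33,27,-20] → ·
    (3,5)@(7, 11): e=[7,13,20] → █
    (4,5)@(9, 11): e=[29,31,-20] → ·
    (3,6)@(7, 13): e=[3,17,20] → █
    (4,6)@(9, 13): e=[25,35,-20] → ·
    (3,7)@(7, 15): e=[-1,21,20] → ·
  covered (5 px):
    · · · · · ·
    · · · · · ·
    · · · █ · ·
    · · · █ · ·
    · · · █ · ·
    · · · █ · ·
    · · · █ · ·
    · · · · · ·
    · · · · · ·
    · · · · · ·

Result: [[2,1],[1,2],[1,3]]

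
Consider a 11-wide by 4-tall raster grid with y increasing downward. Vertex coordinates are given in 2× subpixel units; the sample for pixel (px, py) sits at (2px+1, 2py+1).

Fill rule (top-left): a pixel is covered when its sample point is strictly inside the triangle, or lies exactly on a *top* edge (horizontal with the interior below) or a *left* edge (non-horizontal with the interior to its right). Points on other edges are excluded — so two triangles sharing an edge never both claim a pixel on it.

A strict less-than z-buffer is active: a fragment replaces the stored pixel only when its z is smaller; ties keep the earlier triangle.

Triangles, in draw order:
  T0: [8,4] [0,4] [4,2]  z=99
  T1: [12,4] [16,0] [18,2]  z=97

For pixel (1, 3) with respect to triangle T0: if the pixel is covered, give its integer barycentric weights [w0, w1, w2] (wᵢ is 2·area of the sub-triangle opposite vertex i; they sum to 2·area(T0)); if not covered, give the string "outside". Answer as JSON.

T0:
  2·area = 16
  edge (8, 4)→(0, 4): d=(-8,0) right/bottom  bias=-1
  edge (0, 4)→(4, 2): d=(4,-2) top-left  bias=+0
  edge (4, 2)→(8, 4): d=(4,2) right/bottom  bias=-1
    (1,1)@(3, 3): e=[8,2,6] → #
    (2,1)@(5, 3): e=[8,6,2] → #
    (3,1)@(7, 3): e=[8,10,-2] → ·
    (1,2)@(3, 5): e=[-8,10,14] → ·
    (2,2)@(5, 5): e=[-8,14,10] → ·
  covered (2 px):
    · · · · · · · · · · ·
    · # # · · · · · · · ·
    · · · · · · · · · · ·
    · · · · · · · · · · ·
T1:
  2·area = 16
  edge (12, 4)→(16, 0): d=(4,-4) top-left  bias=+0
  edge (16, 0)→(18, 2): d=(2,2) right/bottom  bias=-1
  edge (18, 2)→(12, 4): d=(-6,2) right/bottom  bias=-1
    (7,0)@(15, 1): e=[0,4,12] → #  [on edge]
    (8,0)@(17, 1): e=[8,0,8] → ·  [on edge]
    (10,0)@(21, 1): e=[24,-8,0] → ·  [on edge]
    (6,1)@(13, 3): e=[0,12,4] → #  [on edge]
    (7,1)@(15, 3): e=[8,8,0] → ·  [on edge]
    (9,1)@(19, 3): e=[24,0,-8] → ·  [on edge]
    (4,2)@(9, 5): e=[-8,24,0] → ·  [on edge]
    (5,2)@(11, 5): e=[0,20,-4] → ·  [on edge]
    (6,2)@(13, 5): e=[8,16,-8] → ·
    (10,2)@(21, 5): e=[40,0,-24] → ·  [on edge]
    (1,3)@(3, 7): e=[-24,40,0] → ·  [on edge]
    (4,3)@(9, 7): e=[0,28,-12] → ·  [on edge]
  covered (2 px):
    · · · · · · · # · · ·
    · · · · · · # · · · ·
    · · · · · · · · · · ·
    · · · · · · · · · · ·

Final: "outside"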